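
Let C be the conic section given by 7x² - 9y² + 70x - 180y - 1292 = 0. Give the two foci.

(-17, -10) and (7, -10)

Collect terms: 7(x² + 10x) -9(y² + 20y) = 1292
7(x + 5)² -9(y + 10)² = 1292 + 175 - 900 = 567
Divide through by 567 to get (x + 5)²/81 - (y + 10)²/63 = 1.
Hyperbola, center (-5, -10), transverse axis horizontal; a² = 81, b² = 63.
c² = a² + b² = 81 + 63 = 144, so c = 12.
Foci lie on the horizontal axis through the center: (h ± c, k).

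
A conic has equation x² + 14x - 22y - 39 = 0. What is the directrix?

Only x is squared. Complete the square in x: (x + 7)² = 22(y + 4).
Vertex (-7, -4); 4p = 22 so p = 11/2. Opens up.
Directrix is the horizontal line y = k − p = -4 − (11/2) = -19/2.

y = -19/2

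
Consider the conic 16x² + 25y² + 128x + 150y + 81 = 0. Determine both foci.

(-7, -3) and (-1, -3)

Collect terms: 16(x² + 8x) + 25(y² + 6y) = -81
16(x + 4)² + 25(y + 3)² = -81 + 256 + 225 = 400
Divide by 400: (x + 4)²/25 + (y + 3)²/16 = 1
Ellipse, center (-4, -3), major axis horizontal; a² = 25, b² = 16.
c² = a² - b² = 25 - 16 = 9, so c = 3.
Foci lie on the horizontal axis through the center: (h ± c, k).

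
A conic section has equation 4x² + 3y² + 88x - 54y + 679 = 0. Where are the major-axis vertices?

(-11, 5) and (-11, 13)

Group: 4(x² + 22x) + 3(y² - 18y) = -679
Complete the square: 4(x + 11)² + 3(y - 9)² = -679 + 484 + 243 = 48
Dividing both sides by 48: (x + 11)²/12 + (y - 9)²/16 = 1
Ellipse, center (-11, 9), major axis vertical; a² = 16, b² = 12.
a = 4. Vertices at (h, k ± a).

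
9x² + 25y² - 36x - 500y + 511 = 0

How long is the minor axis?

18

Collect terms: 9(x² - 4x) + 25(y² - 20y) = -511
Complete the square in x and y: 9(x - 2)² + 25(y - 10)² = -511 + 36 + 2500 = 2025
Dividing both sides by 2025: (x - 2)²/225 + (y - 10)²/81 = 1
Ellipse, center (2, 10), major axis horizontal; a² = 225, b² = 81.
b² = 81 so b = 9; the minor axis has length 2b = 18.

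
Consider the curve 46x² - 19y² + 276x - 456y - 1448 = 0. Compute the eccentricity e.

e = √2990/46

Group the x- and y-terms: 46(x² + 6x) -19(y² + 24y) = 1448
Completing the square gives 46(x + 3)² -19(y + 12)² = 1448 + 414 - 2736 = -874.
Dividing both sides by -874: (y + 12)²/46 - (x + 3)²/19 = 1
Hyperbola, center (-3, -12), transverse axis vertical; a² = 46, b² = 19.
c² = a² + b² = 65, so c = √65.
e = c/a = √65/√46 = √2990/46.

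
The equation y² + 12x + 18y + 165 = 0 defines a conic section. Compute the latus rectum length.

12

Only y is squared. Complete the square in y: (y + 9)² = -12(x + 7).
Vertex (-7, -9); 4p = -12 so p = -3. Opens left.
Latus rectum length = |4p| = 12.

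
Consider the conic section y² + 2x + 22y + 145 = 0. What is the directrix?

Only y is squared. Complete the square in y: (y + 11)² = -2(x + 12).
Vertex (-12, -11); 4p = -2 so p = -1/2. Opens left.
Directrix is the vertical line x = h − p = -12 − (-1/2) = -23/2.

x = -23/2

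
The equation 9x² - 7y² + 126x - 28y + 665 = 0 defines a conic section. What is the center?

(-7, -2)

9(x² + 14x) -7(y² + 4y) = -665
Complete the square in x and y: 9(x + 7)² -7(y + 2)² = -665 + 441 - 28 = -252
Divide through by -252 to get (y + 2)²/36 - (x + 7)²/28 = 1.
Hyperbola with center (-7, -2).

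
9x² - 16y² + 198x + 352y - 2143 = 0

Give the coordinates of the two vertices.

9(x² + 22x) -16(y² - 22y) = 2143
Complete the square in x and y: 9(x + 11)² -16(y - 11)² = 2143 + 1089 - 1936 = 1296
Divide through by 1296 to get (x + 11)²/144 - (y - 11)²/81 = 1.
Hyperbola, center (-11, 11), transverse axis horizontal; a² = 144, b² = 81.
a = 12. Vertices at (h ± a, k).

(-23, 11) and (1, 11)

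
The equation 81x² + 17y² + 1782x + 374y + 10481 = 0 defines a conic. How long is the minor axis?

81(x² + 22x) + 17(y² + 22y) = -10481
Complete the square in x and y: 81(x + 11)² + 17(y + 11)² = -10481 + 9801 + 2057 = 1377
Divide through by 1377 to get (x + 11)²/17 + (y + 11)²/81 = 1.
Ellipse, center (-11, -11), major axis vertical; a² = 81, b² = 17.
b² = 17 so b = √17; the minor axis has length 2b = 2√17.

2√17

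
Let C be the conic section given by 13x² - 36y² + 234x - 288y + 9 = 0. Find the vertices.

Group the x- and y-terms: 13(x² + 18x) -36(y² + 8y) = -9
Complete the square in x and y: 13(x + 9)² -36(y + 4)² = -9 + 1053 - 576 = 468
Dividing both sides by 468: (x + 9)²/36 - (y + 4)²/13 = 1
Hyperbola, center (-9, -4), transverse axis horizontal; a² = 36, b² = 13.
a = 6. Vertices at (h ± a, k).

(-15, -4) and (-3, -4)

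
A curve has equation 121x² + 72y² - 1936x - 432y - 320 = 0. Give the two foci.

(8, -4) and (8, 10)

Group the x- and y-terms: 121(x² - 16x) + 72(y² - 6y) = 320
121(x - 8)² + 72(y - 3)² = 320 + 7744 + 648 = 8712
Divide through by 8712 to get (x - 8)²/72 + (y - 3)²/121 = 1.
Ellipse, center (8, 3), major axis vertical; a² = 121, b² = 72.
c² = a² - b² = 121 - 72 = 49, so c = 7.
Foci lie on the vertical axis through the center: (h, k ± c).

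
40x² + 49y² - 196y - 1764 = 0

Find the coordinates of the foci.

Collect terms: 40x² + 49(y² - 4y) = 1764
Complete the square in x and y: 40x² + 49(y - 2)² = 1764 + 0 + 196 = 1960
Dividing both sides by 1960: x²/49 + (y - 2)²/40 = 1
Ellipse, center (0, 2), major axis horizontal; a² = 49, b² = 40.
c² = a² - b² = 49 - 40 = 9, so c = 3.
Foci lie on the horizontal axis through the center: (h ± c, k).

(-3, 2) and (3, 2)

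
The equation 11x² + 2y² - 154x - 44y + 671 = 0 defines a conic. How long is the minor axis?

Group: 11(x² - 14x) + 2(y² - 22y) = -671
Complete the square in x and y: 11(x - 7)² + 2(y - 11)² = -671 + 539 + 242 = 110
Divide through by 110 to get (x - 7)²/10 + (y - 11)²/55 = 1.
Ellipse, center (7, 11), major axis vertical; a² = 55, b² = 10.
b² = 10 so b = √10; the minor axis has length 2b = 2√10.

2√10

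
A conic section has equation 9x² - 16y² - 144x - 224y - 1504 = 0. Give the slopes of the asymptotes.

3/4 and -3/4

Collect terms: 9(x² - 16x) -16(y² + 14y) = 1504
9(x - 8)² -16(y + 7)² = 1504 + 576 - 784 = 1296
Dividing both sides by 1296: (x - 8)²/144 - (y + 7)²/81 = 1
Hyperbola, center (8, -7), transverse axis horizontal; a² = 144, b² = 81.
For a horizontal hyperbola the asymptotes have slope ±b/a.
Here that is ±9/12 = ±3/4.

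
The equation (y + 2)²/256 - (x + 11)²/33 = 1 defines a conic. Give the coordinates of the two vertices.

Center (-11, -2). The positive term is the y-term, so the transverse axis is vertical; a² = 256, b² = 33.
a = 16. Vertices at (h, k ± a).

(-11, -18) and (-11, 14)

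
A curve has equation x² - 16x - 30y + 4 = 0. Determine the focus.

Only x is squared. Complete the square in x: (x - 8)² = 30(y + 2).
Vertex (8, -2); 4p = 30 so p = 15/2. Opens up.
Focus is p units from the vertex along the axis: (h, k + p).

(8, 11/2)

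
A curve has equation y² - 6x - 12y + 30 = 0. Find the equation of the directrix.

x = -5/2

Only y is squared. Complete the square in y: (y - 6)² = 6(x + 1).
Vertex (-1, 6); 4p = 6 so p = 3/2. Opens right.
Directrix is the vertical line x = h − p = -1 − (3/2) = -5/2.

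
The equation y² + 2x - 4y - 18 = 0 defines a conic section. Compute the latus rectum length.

Only y is squared. Complete the square in y: (y - 2)² = -2(x - 11).
Vertex (11, 2); 4p = -2 so p = -1/2. Opens left.
Latus rectum length = |4p| = 2.

2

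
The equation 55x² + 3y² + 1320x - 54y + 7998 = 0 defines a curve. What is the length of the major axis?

2√55

55(x² + 24x) + 3(y² - 18y) = -7998
Completing the square gives 55(x + 12)² + 3(y - 9)² = -7998 + 7920 + 243 = 165.
Dividing both sides by 165: (x + 12)²/3 + (y - 9)²/55 = 1
Ellipse, center (-12, 9), major axis vertical; a² = 55, b² = 3.
a² = 55 so a = √55; the major axis has length 2a = 2√55.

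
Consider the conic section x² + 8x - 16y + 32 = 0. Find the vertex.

(-4, 1)

Only x is squared. Complete the square in x: (x + 4)² = 16(y - 1).
Vertex (-4, 1); 4p = 16 so p = 4. Opens up.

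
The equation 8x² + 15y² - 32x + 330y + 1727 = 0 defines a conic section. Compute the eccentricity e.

Collect terms: 8(x² - 4x) + 15(y² + 22y) = -1727
Complete the square: 8(x - 2)² + 15(y + 11)² = -1727 + 32 + 1815 = 120
Dividing both sides by 120: (x - 2)²/15 + (y + 11)²/8 = 1
Ellipse, center (2, -11), major axis horizontal; a² = 15, b² = 8.
c² = a² - b² = 7, so c = √7.
e = c/a = √7/√15 = √105/15.

e = √105/15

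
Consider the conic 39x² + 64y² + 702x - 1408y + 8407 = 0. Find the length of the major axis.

16

Rearranging, 39(x² + 18x) + 64(y² - 22y) = -8407.
Complete the square: 39(x + 9)² + 64(y - 11)² = -8407 + 3159 + 7744 = 2496
Divide by 2496: (x + 9)²/64 + (y - 11)²/39 = 1
Ellipse, center (-9, 11), major axis horizontal; a² = 64, b² = 39.
a² = 64 so a = 8; the major axis has length 2a = 16.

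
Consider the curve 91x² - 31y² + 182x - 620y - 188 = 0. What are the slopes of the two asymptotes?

√2821/31 and -√2821/31

Group the x- and y-terms: 91(x² + 2x) -31(y² + 20y) = 188
Completing the square gives 91(x + 1)² -31(y + 10)² = 188 + 91 - 3100 = -2821.
Divide by -2821: (y + 10)²/91 - (x + 1)²/31 = 1
Hyperbola, center (-1, -10), transverse axis vertical; a² = 91, b² = 31.
For a vertical hyperbola the asymptotes have slope ±a/b.
Here that is ±√91/√31 = ±√2821/31.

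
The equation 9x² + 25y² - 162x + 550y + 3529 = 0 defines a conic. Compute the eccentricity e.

Rearranging, 9(x² - 18x) + 25(y² + 22y) = -3529.
9(x - 9)² + 25(y + 11)² = -3529 + 729 + 3025 = 225
Divide through by 225 to get (x - 9)²/25 + (y + 11)²/9 = 1.
Ellipse, center (9, -11), major axis horizontal; a² = 25, b² = 9.
c² = a² - b² = 16, so c = 4.
e = c/a = 4/5.

e = 4/5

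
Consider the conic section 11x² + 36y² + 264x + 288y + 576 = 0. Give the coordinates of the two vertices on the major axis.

Group the x- and y-terms: 11(x² + 24x) + 36(y² + 8y) = -576
11(x + 12)² + 36(y + 4)² = -576 + 1584 + 576 = 1584
Dividing both sides by 1584: (x + 12)²/144 + (y + 4)²/44 = 1
Ellipse, center (-12, -4), major axis horizontal; a² = 144, b² = 44.
a = 12. Vertices at (h ± a, k).

(-24, -4) and (0, -4)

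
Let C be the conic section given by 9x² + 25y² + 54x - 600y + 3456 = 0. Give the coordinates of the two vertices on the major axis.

Group the x- and y-terms: 9(x² + 6x) + 25(y² - 24y) = -3456
Complete the square in x and y: 9(x + 3)² + 25(y - 12)² = -3456 + 81 + 3600 = 225
Dividing both sides by 225: (x + 3)²/25 + (y - 12)²/9 = 1
Ellipse, center (-3, 12), major axis horizontal; a² = 25, b² = 9.
a = 5. Vertices at (h ± a, k).

(-8, 12) and (2, 12)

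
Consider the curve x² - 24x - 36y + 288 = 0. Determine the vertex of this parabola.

(12, 4)

Only x is squared. Complete the square in x: (x - 12)² = 36(y - 4).
Vertex (12, 4); 4p = 36 so p = 9. Opens up.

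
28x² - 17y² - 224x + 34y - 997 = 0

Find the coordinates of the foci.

Group: 28(x² - 8x) -17(y² - 2y) = 997
Complete the square: 28(x - 4)² -17(y - 1)² = 997 + 448 - 17 = 1428
Divide through by 1428 to get (x - 4)²/51 - (y - 1)²/84 = 1.
Hyperbola, center (4, 1), transverse axis horizontal; a² = 51, b² = 84.
c² = a² + b² = 51 + 84 = 135, so c = 3√15.
Foci lie on the horizontal axis through the center: (h ± c, k).

(4 - 3√15, 1) and (4 + 3√15, 1)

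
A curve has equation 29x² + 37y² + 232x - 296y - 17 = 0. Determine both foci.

(-4 - 2√2, 4) and (-4 + 2√2, 4)

Group: 29(x² + 8x) + 37(y² - 8y) = 17
Complete the square in x and y: 29(x + 4)² + 37(y - 4)² = 17 + 464 + 592 = 1073
Dividing both sides by 1073: (x + 4)²/37 + (y - 4)²/29 = 1
Ellipse, center (-4, 4), major axis horizontal; a² = 37, b² = 29.
c² = a² - b² = 37 - 29 = 8, so c = 2√2.
Foci lie on the horizontal axis through the center: (h ± c, k).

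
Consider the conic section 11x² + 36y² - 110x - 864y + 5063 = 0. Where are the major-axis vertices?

(-1, 12) and (11, 12)

Collect terms: 11(x² - 10x) + 36(y² - 24y) = -5063
Complete the square: 11(x - 5)² + 36(y - 12)² = -5063 + 275 + 5184 = 396
Divide by 396: (x - 5)²/36 + (y - 12)²/11 = 1
Ellipse, center (5, 12), major axis horizontal; a² = 36, b² = 11.
a = 6. Vertices at (h ± a, k).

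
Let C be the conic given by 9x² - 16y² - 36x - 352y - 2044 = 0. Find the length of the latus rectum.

Collect terms: 9(x² - 4x) -16(y² + 22y) = 2044
Complete the square: 9(x - 2)² -16(y + 11)² = 2044 + 36 - 1936 = 144
Divide through by 144 to get (x - 2)²/16 - (y + 11)²/9 = 1.
Hyperbola, center (2, -11), transverse axis horizontal; a² = 16, b² = 9.
Latus rectum length = 2b²/a = 2·9/4 = 9/2.

9/2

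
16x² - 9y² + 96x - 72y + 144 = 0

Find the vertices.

Group: 16(x² + 6x) -9(y² + 8y) = -144
Completing the square gives 16(x + 3)² -9(y + 4)² = -144 + 144 - 144 = -144.
Divide through by -144 to get (y + 4)²/16 - (x + 3)²/9 = 1.
Hyperbola, center (-3, -4), transverse axis vertical; a² = 16, b² = 9.
a = 4. Vertices at (h, k ± a).

(-3, -8) and (-3, 0)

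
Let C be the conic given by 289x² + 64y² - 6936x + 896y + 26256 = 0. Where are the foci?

(12, -22) and (12, 8)

Group the x- and y-terms: 289(x² - 24x) + 64(y² + 14y) = -26256
Complete the square in x and y: 289(x - 12)² + 64(y + 7)² = -26256 + 41616 + 3136 = 18496
Divide through by 18496 to get (x - 12)²/64 + (y + 7)²/289 = 1.
Ellipse, center (12, -7), major axis vertical; a² = 289, b² = 64.
c² = a² - b² = 289 - 64 = 225, so c = 15.
Foci lie on the vertical axis through the center: (h, k ± c).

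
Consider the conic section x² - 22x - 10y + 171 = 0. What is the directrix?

y = 5/2

Only x is squared. Complete the square in x: (x - 11)² = 10(y - 5).
Vertex (11, 5); 4p = 10 so p = 5/2. Opens up.
Directrix is the horizontal line y = k − p = 5 − (5/2) = 5/2.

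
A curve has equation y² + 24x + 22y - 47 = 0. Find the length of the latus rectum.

Only y is squared. Complete the square in y: (y + 11)² = -24(x - 7).
Vertex (7, -11); 4p = -24 so p = -6. Opens left.
Latus rectum length = |4p| = 24.

24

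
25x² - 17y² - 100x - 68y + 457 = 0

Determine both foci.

(2, -2 - √42) and (2, -2 + √42)

Rearranging, 25(x² - 4x) -17(y² + 4y) = -457.
Completing the square gives 25(x - 2)² -17(y + 2)² = -457 + 100 - 68 = -425.
Divide through by -425 to get (y + 2)²/25 - (x - 2)²/17 = 1.
Hyperbola, center (2, -2), transverse axis vertical; a² = 25, b² = 17.
c² = a² + b² = 25 + 17 = 42, so c = √42.
Foci lie on the vertical axis through the center: (h, k ± c).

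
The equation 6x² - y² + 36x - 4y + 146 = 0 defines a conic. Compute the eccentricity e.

e = √42/6

Group the x- and y-terms: 6(x² + 6x) -(y² + 4y) = -146
6(x + 3)² -(y + 2)² = -146 + 54 - 4 = -96
Divide by -96: (y + 2)²/96 - (x + 3)²/16 = 1
Hyperbola, center (-3, -2), transverse axis vertical; a² = 96, b² = 16.
c² = a² + b² = 112, so c = 4√7.
e = c/a = 4√7/4√6 = √42/6.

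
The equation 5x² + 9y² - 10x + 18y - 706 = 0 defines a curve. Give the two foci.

(-7, -1) and (9, -1)

Rearranging, 5(x² - 2x) + 9(y² + 2y) = 706.
Completing the square gives 5(x - 1)² + 9(y + 1)² = 706 + 5 + 9 = 720.
Divide through by 720 to get (x - 1)²/144 + (y + 1)²/80 = 1.
Ellipse, center (1, -1), major axis horizontal; a² = 144, b² = 80.
c² = a² - b² = 144 - 80 = 64, so c = 8.
Foci lie on the horizontal axis through the center: (h ± c, k).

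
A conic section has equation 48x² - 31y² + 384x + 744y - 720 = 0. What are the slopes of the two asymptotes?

Group: 48(x² + 8x) -31(y² - 24y) = 720
Complete the square: 48(x + 4)² -31(y - 12)² = 720 + 768 - 4464 = -2976
Dividing both sides by -2976: (y - 12)²/96 - (x + 4)²/62 = 1
Hyperbola, center (-4, 12), transverse axis vertical; a² = 96, b² = 62.
For a vertical hyperbola the asymptotes have slope ±a/b.
Here that is ±4√6/√62 = ±4√93/31.

4√93/31 and -4√93/31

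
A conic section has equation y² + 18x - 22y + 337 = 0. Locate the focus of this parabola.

(-33/2, 11)

Only y is squared. Complete the square in y: (y - 11)² = -18(x + 12).
Vertex (-12, 11); 4p = -18 so p = -9/2. Opens left.
Focus is p units from the vertex along the axis: (h + p, k).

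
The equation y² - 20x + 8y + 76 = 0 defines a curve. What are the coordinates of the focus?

Only y is squared. Complete the square in y: (y + 4)² = 20(x - 3).
Vertex (3, -4); 4p = 20 so p = 5. Opens right.
Focus is p units from the vertex along the axis: (h + p, k).

(8, -4)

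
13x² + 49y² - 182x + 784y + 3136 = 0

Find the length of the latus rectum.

Collect terms: 13(x² - 14x) + 49(y² + 16y) = -3136
Complete the square: 13(x - 7)² + 49(y + 8)² = -3136 + 637 + 3136 = 637
Dividing both sides by 637: (x - 7)²/49 + (y + 8)²/13 = 1
Ellipse, center (7, -8), major axis horizontal; a² = 49, b² = 13.
Latus rectum length = 2b²/a = 2·13/7 = 26/7.

26/7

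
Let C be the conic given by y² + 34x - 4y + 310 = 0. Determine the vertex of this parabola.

Only y is squared. Complete the square in y: (y - 2)² = -34(x + 9).
Vertex (-9, 2); 4p = -34 so p = -17/2. Opens left.

(-9, 2)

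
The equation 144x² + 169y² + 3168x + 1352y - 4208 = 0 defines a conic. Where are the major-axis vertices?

(-24, -4) and (2, -4)

Group the x- and y-terms: 144(x² + 22x) + 169(y² + 8y) = 4208
Complete the square: 144(x + 11)² + 169(y + 4)² = 4208 + 17424 + 2704 = 24336
Dividing both sides by 24336: (x + 11)²/169 + (y + 4)²/144 = 1
Ellipse, center (-11, -4), major axis horizontal; a² = 169, b² = 144.
a = 13. Vertices at (h ± a, k).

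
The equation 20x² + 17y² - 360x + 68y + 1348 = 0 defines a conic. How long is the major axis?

Group: 20(x² - 18x) + 17(y² + 4y) = -1348
Complete the square: 20(x - 9)² + 17(y + 2)² = -1348 + 1620 + 68 = 340
Divide by 340: (x - 9)²/17 + (y + 2)²/20 = 1
Ellipse, center (9, -2), major axis vertical; a² = 20, b² = 17.
a² = 20 so a = 2√5; the major axis has length 2a = 4√5.

4√5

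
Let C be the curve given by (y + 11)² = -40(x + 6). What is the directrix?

x = 4

Vertex (-6, -11); 4p = -40 so p = -10. Opens left.
Directrix is the vertical line x = h − p = -6 − (-10) = 4.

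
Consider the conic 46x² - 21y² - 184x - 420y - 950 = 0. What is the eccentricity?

Collect terms: 46(x² - 4x) -21(y² + 20y) = 950
Complete the square in x and y: 46(x - 2)² -21(y + 10)² = 950 + 184 - 2100 = -966
Divide by -966: (y + 10)²/46 - (x - 2)²/21 = 1
Hyperbola, center (2, -10), transverse axis vertical; a² = 46, b² = 21.
c² = a² + b² = 67, so c = √67.
e = c/a = √67/√46 = √3082/46.

e = √3082/46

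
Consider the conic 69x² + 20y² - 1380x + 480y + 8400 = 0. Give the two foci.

69(x² - 20x) + 20(y² + 24y) = -8400
Complete the square: 69(x - 10)² + 20(y + 12)² = -8400 + 6900 + 2880 = 1380
Dividing both sides by 1380: (x - 10)²/20 + (y + 12)²/69 = 1
Ellipse, center (10, -12), major axis vertical; a² = 69, b² = 20.
c² = a² - b² = 69 - 20 = 49, so c = 7.
Foci lie on the vertical axis through the center: (h, k ± c).

(10, -19) and (10, -5)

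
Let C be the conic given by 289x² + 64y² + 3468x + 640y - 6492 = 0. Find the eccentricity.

Group the x- and y-terms: 289(x² + 12x) + 64(y² + 10y) = 6492
Complete the square in x and y: 289(x + 6)² + 64(y + 5)² = 6492 + 10404 + 1600 = 18496
Divide through by 18496 to get (x + 6)²/64 + (y + 5)²/289 = 1.
Ellipse, center (-6, -5), major axis vertical; a² = 289, b² = 64.
c² = a² - b² = 225, so c = 15.
e = c/a = 15/17.

e = 15/17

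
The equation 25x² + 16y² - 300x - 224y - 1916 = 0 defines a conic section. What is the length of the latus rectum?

Rearranging, 25(x² - 12x) + 16(y² - 14y) = 1916.
Completing the square gives 25(x - 6)² + 16(y - 7)² = 1916 + 900 + 784 = 3600.
Dividing both sides by 3600: (x - 6)²/144 + (y - 7)²/225 = 1
Ellipse, center (6, 7), major axis vertical; a² = 225, b² = 144.
Latus rectum length = 2b²/a = 2·144/15 = 96/5.

96/5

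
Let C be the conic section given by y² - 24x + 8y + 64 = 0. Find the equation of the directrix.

Only y is squared. Complete the square in y: (y + 4)² = 24(x - 2).
Vertex (2, -4); 4p = 24 so p = 6. Opens right.
Directrix is the vertical line x = h − p = 2 − (6) = -4.

x = -4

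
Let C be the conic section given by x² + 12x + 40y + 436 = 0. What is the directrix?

Only x is squared. Complete the square in x: (x + 6)² = -40(y + 10).
Vertex (-6, -10); 4p = -40 so p = -10. Opens down.
Directrix is the horizontal line y = k − p = -10 − (-10) = 0.

y = 0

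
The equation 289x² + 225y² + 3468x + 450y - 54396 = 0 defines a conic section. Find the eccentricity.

e = 8/17

289(x² + 12x) + 225(y² + 2y) = 54396
Completing the square gives 289(x + 6)² + 225(y + 1)² = 54396 + 10404 + 225 = 65025.
Divide by 65025: (x + 6)²/225 + (y + 1)²/289 = 1
Ellipse, center (-6, -1), major axis vertical; a² = 289, b² = 225.
c² = a² - b² = 64, so c = 8.
e = c/a = 8/17.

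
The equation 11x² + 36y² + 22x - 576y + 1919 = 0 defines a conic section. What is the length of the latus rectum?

11/3

Group: 11(x² + 2x) + 36(y² - 16y) = -1919
Complete the square: 11(x + 1)² + 36(y - 8)² = -1919 + 11 + 2304 = 396
Divide by 396: (x + 1)²/36 + (y - 8)²/11 = 1
Ellipse, center (-1, 8), major axis horizontal; a² = 36, b² = 11.
Latus rectum length = 2b²/a = 2·11/6 = 11/3.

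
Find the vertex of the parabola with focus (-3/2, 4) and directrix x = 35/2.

(8, 4)

The vertex is the midpoint between the focus and the directrix along the axis of symmetry.
Axis is horizontal (directrix is vertical). Vertex x-coordinate = (-3/2 + 35/2)/2 = 8; y-coordinate = 4.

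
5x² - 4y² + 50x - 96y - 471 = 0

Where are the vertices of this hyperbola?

Rearranging, 5(x² + 10x) -4(y² + 24y) = 471.
Completing the square gives 5(x + 5)² -4(y + 12)² = 471 + 125 - 576 = 20.
Dividing both sides by 20: (x + 5)²/4 - (y + 12)²/5 = 1
Hyperbola, center (-5, -12), transverse axis horizontal; a² = 4, b² = 5.
a = 2. Vertices at (h ± a, k).

(-7, -12) and (-3, -12)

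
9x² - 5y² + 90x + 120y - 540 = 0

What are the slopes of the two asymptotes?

Group the x- and y-terms: 9(x² + 10x) -5(y² - 24y) = 540
9(x + 5)² -5(y - 12)² = 540 + 225 - 720 = 45
Dividing both sides by 45: (x + 5)²/5 - (y - 12)²/9 = 1
Hyperbola, center (-5, 12), transverse axis horizontal; a² = 5, b² = 9.
For a horizontal hyperbola the asymptotes have slope ±b/a.
Here that is ±3/√5 = ±3√5/5.

3√5/5 and -3√5/5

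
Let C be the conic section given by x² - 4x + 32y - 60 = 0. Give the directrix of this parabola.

y = 10

Only x is squared. Complete the square in x: (x - 2)² = -32(y - 2).
Vertex (2, 2); 4p = -32 so p = -8. Opens down.
Directrix is the horizontal line y = k − p = 2 − (-8) = 10.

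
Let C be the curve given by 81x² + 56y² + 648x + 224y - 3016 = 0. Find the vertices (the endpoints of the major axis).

(-4, -11) and (-4, 7)

81(x² + 8x) + 56(y² + 4y) = 3016
Complete the square: 81(x + 4)² + 56(y + 2)² = 3016 + 1296 + 224 = 4536
Divide by 4536: (x + 4)²/56 + (y + 2)²/81 = 1
Ellipse, center (-4, -2), major axis vertical; a² = 81, b² = 56.
a = 9. Vertices at (h, k ± a).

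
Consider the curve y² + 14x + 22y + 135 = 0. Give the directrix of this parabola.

x = 5/2

Only y is squared. Complete the square in y: (y + 11)² = -14(x + 1).
Vertex (-1, -11); 4p = -14 so p = -7/2. Opens left.
Directrix is the vertical line x = h − p = -1 − (-7/2) = 5/2.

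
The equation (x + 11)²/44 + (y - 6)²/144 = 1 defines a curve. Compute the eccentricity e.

Center (-11, 6). The larger denominator 144 sits under the y-term, so the major axis is vertical; a² = 144, b² = 44.
c² = a² - b² = 100, so c = 10.
e = c/a = 10/12 = 5/6.

e = 5/6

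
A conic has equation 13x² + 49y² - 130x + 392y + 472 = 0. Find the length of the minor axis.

13(x² - 10x) + 49(y² + 8y) = -472
Complete the square in x and y: 13(x - 5)² + 49(y + 4)² = -472 + 325 + 784 = 637
Divide through by 637 to get (x - 5)²/49 + (y + 4)²/13 = 1.
Ellipse, center (5, -4), major axis horizontal; a² = 49, b² = 13.
b² = 13 so b = √13; the minor axis has length 2b = 2√13.

2√13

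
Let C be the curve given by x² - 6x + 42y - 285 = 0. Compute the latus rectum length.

Only x is squared. Complete the square in x: (x - 3)² = -42(y - 7).
Vertex (3, 7); 4p = -42 so p = -21/2. Opens down.
Latus rectum length = |4p| = 42.

42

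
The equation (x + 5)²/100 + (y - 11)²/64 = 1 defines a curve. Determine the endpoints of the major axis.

Center (-5, 11). The larger denominator 100 sits under the x-term, so the major axis is horizontal; a² = 100, b² = 64.
a = 10. Vertices at (h ± a, k).

(-15, 11) and (5, 11)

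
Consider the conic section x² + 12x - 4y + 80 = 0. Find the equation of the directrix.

Only x is squared. Complete the square in x: (x + 6)² = 4(y - 11).
Vertex (-6, 11); 4p = 4 so p = 1. Opens up.
Directrix is the horizontal line y = k − p = 11 − (1) = 10.

y = 10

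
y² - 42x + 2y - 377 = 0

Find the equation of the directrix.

x = -39/2

Only y is squared. Complete the square in y: (y + 1)² = 42(x + 9).
Vertex (-9, -1); 4p = 42 so p = 21/2. Opens right.
Directrix is the vertical line x = h − p = -9 − (21/2) = -39/2.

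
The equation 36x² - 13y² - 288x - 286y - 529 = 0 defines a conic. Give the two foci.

(4, -18) and (4, -4)

Group the x- and y-terms: 36(x² - 8x) -13(y² + 22y) = 529
Complete the square: 36(x - 4)² -13(y + 11)² = 529 + 576 - 1573 = -468
Divide by -468: (y + 11)²/36 - (x - 4)²/13 = 1
Hyperbola, center (4, -11), transverse axis vertical; a² = 36, b² = 13.
c² = a² + b² = 36 + 13 = 49, so c = 7.
Foci lie on the vertical axis through the center: (h, k ± c).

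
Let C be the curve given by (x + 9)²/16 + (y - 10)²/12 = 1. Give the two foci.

(-11, 10) and (-7, 10)

Center (-9, 10). The larger denominator 16 sits under the x-term, so the major axis is horizontal; a² = 16, b² = 12.
c² = a² - b² = 16 - 12 = 4, so c = 2.
Foci lie on the horizontal axis through the center: (h ± c, k).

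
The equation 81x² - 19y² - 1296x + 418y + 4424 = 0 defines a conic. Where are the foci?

(8, 1) and (8, 21)

Rearranging, 81(x² - 16x) -19(y² - 22y) = -4424.
Complete the square: 81(x - 8)² -19(y - 11)² = -4424 + 5184 - 2299 = -1539
Dividing both sides by -1539: (y - 11)²/81 - (x - 8)²/19 = 1
Hyperbola, center (8, 11), transverse axis vertical; a² = 81, b² = 19.
c² = a² + b² = 81 + 19 = 100, so c = 10.
Foci lie on the vertical axis through the center: (h, k ± c).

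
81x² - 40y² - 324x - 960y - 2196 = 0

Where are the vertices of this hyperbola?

Rearranging, 81(x² - 4x) -40(y² + 24y) = 2196.
81(x - 2)² -40(y + 12)² = 2196 + 324 - 5760 = -3240
Divide by -3240: (y + 12)²/81 - (x - 2)²/40 = 1
Hyperbola, center (2, -12), transverse axis vertical; a² = 81, b² = 40.
a = 9. Vertices at (h, k ± a).

(2, -21) and (2, -3)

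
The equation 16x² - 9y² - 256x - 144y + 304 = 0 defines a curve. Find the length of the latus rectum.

32/3

16(x² - 16x) -9(y² + 16y) = -304
Completing the square gives 16(x - 8)² -9(y + 8)² = -304 + 1024 - 576 = 144.
Dividing both sides by 144: (x - 8)²/9 - (y + 8)²/16 = 1
Hyperbola, center (8, -8), transverse axis horizontal; a² = 9, b² = 16.
Latus rectum length = 2b²/a = 2·16/3 = 32/3.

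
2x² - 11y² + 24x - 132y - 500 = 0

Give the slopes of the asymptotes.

Rearranging, 2(x² + 12x) -11(y² + 12y) = 500.
Completing the square gives 2(x + 6)² -11(y + 6)² = 500 + 72 - 396 = 176.
Divide by 176: (x + 6)²/88 - (y + 6)²/16 = 1
Hyperbola, center (-6, -6), transverse axis horizontal; a² = 88, b² = 16.
For a horizontal hyperbola the asymptotes have slope ±b/a.
Here that is ±4/2√22 = ±√22/11.

√22/11 and -√22/11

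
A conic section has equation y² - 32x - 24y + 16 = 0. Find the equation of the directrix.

Only y is squared. Complete the square in y: (y - 12)² = 32(x + 4).
Vertex (-4, 12); 4p = 32 so p = 8. Opens right.
Directrix is the vertical line x = h − p = -4 − (8) = -12.

x = -12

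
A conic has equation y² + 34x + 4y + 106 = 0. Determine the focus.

(-23/2, -2)

Only y is squared. Complete the square in y: (y + 2)² = -34(x + 3).
Vertex (-3, -2); 4p = -34 so p = -17/2. Opens left.
Focus is p units from the vertex along the axis: (h + p, k).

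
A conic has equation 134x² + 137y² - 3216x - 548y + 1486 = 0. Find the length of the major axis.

2√137

Collect terms: 134(x² - 24x) + 137(y² - 4y) = -1486
Completing the square gives 134(x - 12)² + 137(y - 2)² = -1486 + 19296 + 548 = 18358.
Divide by 18358: (x - 12)²/137 + (y - 2)²/134 = 1
Ellipse, center (12, 2), major axis horizontal; a² = 137, b² = 134.
a² = 137 so a = √137; the major axis has length 2a = 2√137.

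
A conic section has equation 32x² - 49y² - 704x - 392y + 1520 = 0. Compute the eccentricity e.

Group: 32(x² - 22x) -49(y² + 8y) = -1520
32(x - 11)² -49(y + 4)² = -1520 + 3872 - 784 = 1568
Divide through by 1568 to get (x - 11)²/49 - (y + 4)²/32 = 1.
Hyperbola, center (11, -4), transverse axis horizontal; a² = 49, b² = 32.
c² = a² + b² = 81, so c = 9.
e = c/a = 9/7.

e = 9/7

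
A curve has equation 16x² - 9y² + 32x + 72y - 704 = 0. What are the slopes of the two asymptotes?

Collect terms: 16(x² + 2x) -9(y² - 8y) = 704
Complete the square in x and y: 16(x + 1)² -9(y - 4)² = 704 + 16 - 144 = 576
Divide by 576: (x + 1)²/36 - (y - 4)²/64 = 1
Hyperbola, center (-1, 4), transverse axis horizontal; a² = 36, b² = 64.
For a horizontal hyperbola the asymptotes have slope ±b/a.
Here that is ±8/6 = ±4/3.

4/3 and -4/3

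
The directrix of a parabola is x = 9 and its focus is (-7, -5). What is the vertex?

(1, -5)

The vertex is the midpoint between the focus and the directrix along the axis of symmetry.
Axis is horizontal (directrix is vertical). Vertex x-coordinate = (-7 + 9)/2 = 1; y-coordinate = -5.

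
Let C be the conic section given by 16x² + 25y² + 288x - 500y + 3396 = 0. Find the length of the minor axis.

Group: 16(x² + 18x) + 25(y² - 20y) = -3396
Complete the square: 16(x + 9)² + 25(y - 10)² = -3396 + 1296 + 2500 = 400
Divide through by 400 to get (x + 9)²/25 + (y - 10)²/16 = 1.
Ellipse, center (-9, 10), major axis horizontal; a² = 25, b² = 16.
b² = 16 so b = 4; the minor axis has length 2b = 8.

8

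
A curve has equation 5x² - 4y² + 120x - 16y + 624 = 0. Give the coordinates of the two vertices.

(-16, -2) and (-8, -2)

5(x² + 24x) -4(y² + 4y) = -624
Completing the square gives 5(x + 12)² -4(y + 2)² = -624 + 720 - 16 = 80.
Divide through by 80 to get (x + 12)²/16 - (y + 2)²/20 = 1.
Hyperbola, center (-12, -2), transverse axis horizontal; a² = 16, b² = 20.
a = 4. Vertices at (h ± a, k).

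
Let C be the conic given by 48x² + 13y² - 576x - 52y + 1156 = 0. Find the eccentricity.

Group the x- and y-terms: 48(x² - 12x) + 13(y² - 4y) = -1156
48(x - 6)² + 13(y - 2)² = -1156 + 1728 + 52 = 624
Dividing both sides by 624: (x - 6)²/13 + (y - 2)²/48 = 1
Ellipse, center (6, 2), major axis vertical; a² = 48, b² = 13.
c² = a² - b² = 35, so c = √35.
e = c/a = √35/4√3 = √105/12.

e = √105/12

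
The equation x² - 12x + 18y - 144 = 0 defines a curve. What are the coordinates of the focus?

(6, 11/2)

Only x is squared. Complete the square in x: (x - 6)² = -18(y - 10).
Vertex (6, 10); 4p = -18 so p = -9/2. Opens down.
Focus is p units from the vertex along the axis: (h, k + p).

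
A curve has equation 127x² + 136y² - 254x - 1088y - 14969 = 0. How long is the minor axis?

127(x² - 2x) + 136(y² - 8y) = 14969
Completing the square gives 127(x - 1)² + 136(y - 4)² = 14969 + 127 + 2176 = 17272.
Divide through by 17272 to get (x - 1)²/136 + (y - 4)²/127 = 1.
Ellipse, center (1, 4), major axis horizontal; a² = 136, b² = 127.
b² = 127 so b = √127; the minor axis has length 2b = 2√127.

2√127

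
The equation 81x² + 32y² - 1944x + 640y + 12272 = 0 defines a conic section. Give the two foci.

Rearranging, 81(x² - 24x) + 32(y² + 20y) = -12272.
81(x - 12)² + 32(y + 10)² = -12272 + 11664 + 3200 = 2592
Dividing both sides by 2592: (x - 12)²/32 + (y + 10)²/81 = 1
Ellipse, center (12, -10), major axis vertical; a² = 81, b² = 32.
c² = a² - b² = 81 - 32 = 49, so c = 7.
Foci lie on the vertical axis through the center: (h, k ± c).

(12, -17) and (12, -3)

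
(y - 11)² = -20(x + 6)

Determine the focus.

(-11, 11)

Vertex (-6, 11); 4p = -20 so p = -5. Opens left.
Focus is p units from the vertex along the axis: (h + p, k).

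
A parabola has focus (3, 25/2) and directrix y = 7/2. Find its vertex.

(3, 8)

The vertex is the midpoint between the focus and the directrix along the axis of symmetry.
Axis is vertical (directrix is horizontal). Vertex y-coordinate = (25/2 + 7/2)/2 = 8; x-coordinate = 3.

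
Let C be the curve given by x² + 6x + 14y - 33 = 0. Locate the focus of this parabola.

(-3, -1/2)

Only x is squared. Complete the square in x: (x + 3)² = -14(y - 3).
Vertex (-3, 3); 4p = -14 so p = -7/2. Opens down.
Focus is p units from the vertex along the axis: (h, k + p).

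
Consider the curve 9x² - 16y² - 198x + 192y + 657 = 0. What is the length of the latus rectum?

32/3

9(x² - 22x) -16(y² - 12y) = -657
Completing the square gives 9(x - 11)² -16(y - 6)² = -657 + 1089 - 576 = -144.
Divide by -144: (y - 6)²/9 - (x - 11)²/16 = 1
Hyperbola, center (11, 6), transverse axis vertical; a² = 9, b² = 16.
Latus rectum length = 2b²/a = 2·16/3 = 32/3.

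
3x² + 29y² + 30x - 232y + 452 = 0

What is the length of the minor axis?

Rearranging, 3(x² + 10x) + 29(y² - 8y) = -452.
Complete the square: 3(x + 5)² + 29(y - 4)² = -452 + 75 + 464 = 87
Dividing both sides by 87: (x + 5)²/29 + (y - 4)²/3 = 1
Ellipse, center (-5, 4), major axis horizontal; a² = 29, b² = 3.
b² = 3 so b = √3; the minor axis has length 2b = 2√3.

2√3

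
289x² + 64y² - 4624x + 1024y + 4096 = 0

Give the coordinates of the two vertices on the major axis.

Group the x- and y-terms: 289(x² - 16x) + 64(y² + 16y) = -4096
Complete the square: 289(x - 8)² + 64(y + 8)² = -4096 + 18496 + 4096 = 18496
Dividing both sides by 18496: (x - 8)²/64 + (y + 8)²/289 = 1
Ellipse, center (8, -8), major axis vertical; a² = 289, b² = 64.
a = 17. Vertices at (h, k ± a).

(8, -25) and (8, 9)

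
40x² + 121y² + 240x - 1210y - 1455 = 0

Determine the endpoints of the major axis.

(-14, 5) and (8, 5)

40(x² + 6x) + 121(y² - 10y) = 1455
40(x + 3)² + 121(y - 5)² = 1455 + 360 + 3025 = 4840
Divide through by 4840 to get (x + 3)²/121 + (y - 5)²/40 = 1.
Ellipse, center (-3, 5), major axis horizontal; a² = 121, b² = 40.
a = 11. Vertices at (h ± a, k).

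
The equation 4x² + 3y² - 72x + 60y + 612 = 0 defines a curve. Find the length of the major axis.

4

Group the x- and y-terms: 4(x² - 18x) + 3(y² + 20y) = -612
Completing the square gives 4(x - 9)² + 3(y + 10)² = -612 + 324 + 300 = 12.
Divide by 12: (x - 9)²/3 + (y + 10)²/4 = 1
Ellipse, center (9, -10), major axis vertical; a² = 4, b² = 3.
a² = 4 so a = 2; the major axis has length 2a = 4.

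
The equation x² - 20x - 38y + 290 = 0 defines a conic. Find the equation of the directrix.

y = -9/2

Only x is squared. Complete the square in x: (x - 10)² = 38(y - 5).
Vertex (10, 5); 4p = 38 so p = 19/2. Opens up.
Directrix is the horizontal line y = k − p = 5 − (19/2) = -9/2.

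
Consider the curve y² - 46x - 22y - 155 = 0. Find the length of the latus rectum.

46

Only y is squared. Complete the square in y: (y - 11)² = 46(x + 6).
Vertex (-6, 11); 4p = 46 so p = 23/2. Opens right.
Latus rectum length = |4p| = 46.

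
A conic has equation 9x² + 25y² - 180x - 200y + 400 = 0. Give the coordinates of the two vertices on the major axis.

Rearranging, 9(x² - 20x) + 25(y² - 8y) = -400.
Complete the square: 9(x - 10)² + 25(y - 4)² = -400 + 900 + 400 = 900
Divide through by 900 to get (x - 10)²/100 + (y - 4)²/36 = 1.
Ellipse, center (10, 4), major axis horizontal; a² = 100, b² = 36.
a = 10. Vertices at (h ± a, k).

(0, 4) and (20, 4)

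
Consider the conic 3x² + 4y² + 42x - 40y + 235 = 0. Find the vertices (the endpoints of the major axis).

(-9, 5) and (-5, 5)

Group: 3(x² + 14x) + 4(y² - 10y) = -235
Complete the square: 3(x + 7)² + 4(y - 5)² = -235 + 147 + 100 = 12
Dividing both sides by 12: (x + 7)²/4 + (y - 5)²/3 = 1
Ellipse, center (-7, 5), major axis horizontal; a² = 4, b² = 3.
a = 2. Vertices at (h ± a, k).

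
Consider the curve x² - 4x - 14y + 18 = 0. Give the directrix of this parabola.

y = -5/2

Only x is squared. Complete the square in x: (x - 2)² = 14(y - 1).
Vertex (2, 1); 4p = 14 so p = 7/2. Opens up.
Directrix is the horizontal line y = k − p = 1 − (7/2) = -5/2.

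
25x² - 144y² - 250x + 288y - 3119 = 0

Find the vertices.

(-7, 1) and (17, 1)

Collect terms: 25(x² - 10x) -144(y² - 2y) = 3119
Complete the square: 25(x - 5)² -144(y - 1)² = 3119 + 625 - 144 = 3600
Dividing both sides by 3600: (x - 5)²/144 - (y - 1)²/25 = 1
Hyperbola, center (5, 1), transverse axis horizontal; a² = 144, b² = 25.
a = 12. Vertices at (h ± a, k).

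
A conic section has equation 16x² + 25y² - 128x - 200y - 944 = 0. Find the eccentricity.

Collect terms: 16(x² - 8x) + 25(y² - 8y) = 944
Completing the square gives 16(x - 4)² + 25(y - 4)² = 944 + 256 + 400 = 1600.
Divide by 1600: (x - 4)²/100 + (y - 4)²/64 = 1
Ellipse, center (4, 4), major axis horizontal; a² = 100, b² = 64.
c² = a² - b² = 36, so c = 6.
e = c/a = 6/10 = 3/5.

e = 3/5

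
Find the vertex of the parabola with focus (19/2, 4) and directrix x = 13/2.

The vertex is the midpoint between the focus and the directrix along the axis of symmetry.
Axis is horizontal (directrix is vertical). Vertex x-coordinate = (19/2 + 13/2)/2 = 8; y-coordinate = 4.

(8, 4)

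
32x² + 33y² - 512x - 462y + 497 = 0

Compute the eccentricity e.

e = √33/33

Rearranging, 32(x² - 16x) + 33(y² - 14y) = -497.
Complete the square in x and y: 32(x - 8)² + 33(y - 7)² = -497 + 2048 + 1617 = 3168
Dividing both sides by 3168: (x - 8)²/99 + (y - 7)²/96 = 1
Ellipse, center (8, 7), major axis horizontal; a² = 99, b² = 96.
c² = a² - b² = 3, so c = √3.
e = c/a = √3/3√11 = √33/33.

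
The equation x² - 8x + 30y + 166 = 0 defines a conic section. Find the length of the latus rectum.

30

Only x is squared. Complete the square in x: (x - 4)² = -30(y + 5).
Vertex (4, -5); 4p = -30 so p = -15/2. Opens down.
Latus rectum length = |4p| = 30.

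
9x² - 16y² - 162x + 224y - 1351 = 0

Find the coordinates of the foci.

9(x² - 18x) -16(y² - 14y) = 1351
Complete the square in x and y: 9(x - 9)² -16(y - 7)² = 1351 + 729 - 784 = 1296
Dividing both sides by 1296: (x - 9)²/144 - (y - 7)²/81 = 1
Hyperbola, center (9, 7), transverse axis horizontal; a² = 144, b² = 81.
c² = a² + b² = 144 + 81 = 225, so c = 15.
Foci lie on the horizontal axis through the center: (h ± c, k).

(-6, 7) and (24, 7)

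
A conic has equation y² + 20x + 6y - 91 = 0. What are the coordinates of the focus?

Only y is squared. Complete the square in y: (y + 3)² = -20(x - 5).
Vertex (5, -3); 4p = -20 so p = -5. Opens left.
Focus is p units from the vertex along the axis: (h + p, k).

(0, -3)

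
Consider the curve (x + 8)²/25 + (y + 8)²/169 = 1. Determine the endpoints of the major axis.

(-8, -21) and (-8, 5)

Center (-8, -8). The larger denominator 169 sits under the y-term, so the major axis is vertical; a² = 169, b² = 25.
a = 13. Vertices at (h, k ± a).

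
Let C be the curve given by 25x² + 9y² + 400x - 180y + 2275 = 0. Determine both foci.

(-8, 6) and (-8, 14)

Group the x- and y-terms: 25(x² + 16x) + 9(y² - 20y) = -2275
Complete the square in x and y: 25(x + 8)² + 9(y - 10)² = -2275 + 1600 + 900 = 225
Dividing both sides by 225: (x + 8)²/9 + (y - 10)²/25 = 1
Ellipse, center (-8, 10), major axis vertical; a² = 25, b² = 9.
c² = a² - b² = 25 - 9 = 16, so c = 4.
Foci lie on the vertical axis through the center: (h, k ± c).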